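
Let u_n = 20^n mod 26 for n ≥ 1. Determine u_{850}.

We have u_1 = 20,  u_2 = 10,  u_3 = 18,  u_4 = 22,  u_5 = 24,  u_6 = 12,  u_7 = 6,  u_8 = 16,  u_9 = 8,  u_{10} = 4,  u_{11} = 2,  u_{12} = 14,  u_{13} = 20.
Since u_{13} = u_1 = 20, the sequence is periodic with period 12.
So u_{850} = u_{1 + ((850-1) mod 12)} = u_{10} = 4.

4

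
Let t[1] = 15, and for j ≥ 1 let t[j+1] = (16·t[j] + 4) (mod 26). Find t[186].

t[1] = 15, t[2] = 10, t[3] = 8, t[4] = 2, t[5] = 10.
Since t[5] = t[2] = 10, the sequence is eventually periodic: after a pre-period of length 1 it cycles with period 3.
For j ≥ 2, t[j] depends only on (j - 2) mod 3. (186 - 2) mod 3 = 1, so t[186] = t[3] = 8.

8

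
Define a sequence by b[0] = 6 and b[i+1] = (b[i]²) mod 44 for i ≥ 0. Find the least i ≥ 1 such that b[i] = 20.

2

Computing terms: b[0] = 6,  b[1] = 36,  b[2] = 20,  b[3] = 4,  b[4] = 16,  b[5] = 36.
Since b[5] = b[1] = 36, the sequence is eventually periodic: after a pre-period of length 1 it cycles with period 4.
The value 20 first appears (with i ≥ 1) at b[2].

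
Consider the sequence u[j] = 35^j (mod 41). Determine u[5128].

Computing terms: u[0] = 1, u[1] = 35, u[2] = 36, u[3] = 30, u[4] = 25, u[5] = 14, u[6] = 39, u[7] = 12, u[8] = 10, u[9] = 22, u[10] = 32, u[11] = 13, u[12] = 4, u[13] = 17, u[14] = 21, u[15] = 38, u[16] = 18, u[17] = 15, u[18] = 33, u[19] = 7, u[20] = 40, u[21] = 6, u[22] = 5, u[23] = 11, u[24] = 16, u[25] = 27, u[26] = 2, u[27] = 29, u[28] = 31, u[29] = 19, u[30] = 9, u[31] = 28, u[32] = 37, u[33] = 24, u[34] = 20, u[35] = 3, u[36] = 23, u[37] = 26, u[38] = 8, u[39] = 34, u[40] = 1.
Since u[40] = u[0] = 1, the sequence is periodic with period 40.
So u[5128] = u[0 + ((5128-0) mod 40)] = u[8] = 10.

10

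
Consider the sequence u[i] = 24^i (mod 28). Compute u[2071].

Listing terms: u[1] = 24, u[2] = 16, u[3] = 20, u[4] = 4, u[5] = 12, u[6] = 8, u[7] = 24.
Since u[7] = u[1] = 24, the sequence is periodic with period 6.
(2071 - 1) mod 6 = 0, so u[2071] = u[1] = 24.

24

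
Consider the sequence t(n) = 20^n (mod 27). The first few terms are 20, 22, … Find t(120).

19

Listing terms: t(1) = 20,  t(2) = 22,  t(3) = 8,  t(4) = 25,  t(5) = 14,  t(6) = 10,  t(7) = 11,  t(8) = 4,  t(9) = 26,  t(10) = 7,  t(11) = 5,  t(12) = 19,  t(13) = 2,  t(14) = 13,  t(15) = 17,  t(16) = 16,  t(17) = 23,  t(18) = 1,  t(19) = 20.
Since t(19) = t(1) = 20, the sequence is periodic with period 18.
(120 - 1) mod 18 = 11, so t(120) = t(12) = 19.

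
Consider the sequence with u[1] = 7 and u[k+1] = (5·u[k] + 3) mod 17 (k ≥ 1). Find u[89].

u[1] = 7,  u[2] = 4,  u[3] = 6,  u[4] = 16,  u[5] = 15,  u[6] = 10,  u[7] = 2,  u[8] = 13,  u[9] = 0,  u[10] = 3,  u[11] = 1,  u[12] = 8,  u[13] = 9,  u[14] = 14,  u[15] = 5,  u[16] = 11,  u[17] = 7.
The sequence repeats with period 16.
(89 - 1) mod 16 = 8, so u[89] = u[9] = 0.

0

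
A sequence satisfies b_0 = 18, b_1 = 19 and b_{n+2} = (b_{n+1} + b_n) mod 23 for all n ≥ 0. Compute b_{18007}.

We have b_0 = 18, b_1 = 19, b_2 = 14, b_3 = 10, b_4 = 1, b_5 = 11, b_6 = 12, b_7 = 0, b_8 = 12, b_9 = 12, b_{10} = 1, b_{11} = 13, b_{12} = 14, b_{13} = 4, b_{14} = 18, b_{15} = 22, b_{16} = 17, b_{17} = 16, b_{18} = 10, b_{19} = 3, b_{20} = 13, b_{21} = 16, b_{22} = 6, b_{23} = 22, b_{24} = 5, b_{25} = 4, b_{26} = 9, b_{27} = 13, b_{28} = 22, b_{29} = 12, b_{30} = 11, b_{31} = 0, b_{32} = 11, b_{33} = 11, b_{34} = 22, b_{35} = 10, b_{36} = 9, b_{37} = 19, b_{38} = 5, b_{39} = 1, b_{40} = 6, b_{41} = 7, b_{42} = 13, b_{43} = 20, b_{44} = 10, b_{45} = 7, b_{46} = 17, b_{47} = 1, b_{48} = 18, b_{49} = 19.
Since (b_{48}, b_{49}) = (b_0, b_1) = (18, 19) (two consecutive terms determine the rest), the sequence is periodic with period 48.
(18007 - 0) mod 48 = 7, so b_{18007} = b_7 = 0.

0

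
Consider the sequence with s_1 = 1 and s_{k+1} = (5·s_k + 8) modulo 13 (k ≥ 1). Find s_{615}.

Listing terms: s_1 = 1; s_2 = 0; s_3 = 8; s_4 = 9; s_5 = 1.
The sequence repeats with period 4.
(615 - 1) mod 4 = 2, so s_{615} = s_3 = 8.

8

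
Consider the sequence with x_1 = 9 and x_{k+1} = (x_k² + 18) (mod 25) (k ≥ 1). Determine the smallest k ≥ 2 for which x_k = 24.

2

x_1 = 9, x_2 = 24, x_3 = 19, x_4 = 4, x_5 = 9.
The sequence repeats with period 4.
The value 24 first appears (with k ≥ 2) at x_2.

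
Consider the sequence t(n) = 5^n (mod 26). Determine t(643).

21

We have t(0) = 1; t(1) = 5; t(2) = 25; t(3) = 21; t(4) = 1.
Since t(4) = t(0) = 1, the sequence is periodic with period 4.
So t(643) = t(0 + ((643-0) mod 4)) = t(3) = 21.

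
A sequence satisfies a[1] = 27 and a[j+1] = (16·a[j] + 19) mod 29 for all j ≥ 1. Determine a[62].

7

a[1] = 27,  a[2] = 16,  a[3] = 14,  a[4] = 11,  a[5] = 21,  a[6] = 7,  a[7] = 15,  a[8] = 27.
The sequence repeats with period 7.
(62 - 1) mod 7 = 5, so a[62] = a[6] = 7.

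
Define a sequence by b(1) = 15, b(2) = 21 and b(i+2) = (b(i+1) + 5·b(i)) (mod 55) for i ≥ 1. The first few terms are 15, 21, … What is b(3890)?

46

Computing terms: b(1) = 15; b(2) = 21; b(3) = 41; b(4) = 36; b(5) = 21; b(6) = 36; b(7) = 31; b(8) = 46; b(9) = 36; b(10) = 46; b(11) = 6; b(12) = 16; b(13) = 46; b(14) = 16; b(15) = 26; b(16) = 51; b(17) = 16; b(18) = 51; b(19) = 21; b(20) = 1; b(21) = 51; b(22) = 1; b(23) = 36; b(24) = 41; b(25) = 1; b(26) = 41; b(27) = 46; b(28) = 31; b(29) = 41; b(30) = 31; b(31) = 16; b(32) = 6; b(33) = 31; b(34) = 6; b(35) = 51; b(36) = 26; b(37) = 6; b(38) = 26; b(39) = 1; b(40) = 21; b(41) = 26; b(42) = 21; b(43) = 41.
Since (b(42), b(43)) = (b(2), b(3)) = (21, 41) (two consecutive terms determine the rest), the sequence is eventually periodic: after a pre-period of length 1 it cycles with period 40.
For i ≥ 2, b(i) depends only on (i - 2) mod 40. (3890 - 2) mod 40 = 8, so b(3890) = b(10) = 46.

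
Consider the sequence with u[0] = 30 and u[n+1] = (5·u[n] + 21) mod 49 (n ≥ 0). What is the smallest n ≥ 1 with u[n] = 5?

Computing terms: u[0] = 30,  u[1] = 24,  u[2] = 43,  u[3] = 40,  u[4] = 25,  u[5] = 48,  u[6] = 16,  u[7] = 3,  u[8] = 36,  u[9] = 5,  u[10] = 46,  u[11] = 6,  u[12] = 2,  u[13] = 31,  u[14] = 29,  u[15] = 19,  u[16] = 18,  u[17] = 13,  u[18] = 37,  u[19] = 10,  u[20] = 22,  u[21] = 33,  u[22] = 39,  u[23] = 20,  u[24] = 23,  u[25] = 38,  u[26] = 15,  u[27] = 47,  u[28] = 11,  u[29] = 27,  u[30] = 9,  u[31] = 17,  u[32] = 8,  u[33] = 12,  u[34] = 32,  u[35] = 34,  u[36] = 44,  u[37] = 45,  u[38] = 1,  u[39] = 26,  u[40] = 4,  u[41] = 41,  u[42] = 30.
Since u[42] = u[0] = 30, the sequence is periodic with period 42.
The value 5 first appears (with n ≥ 1) at u[9].

9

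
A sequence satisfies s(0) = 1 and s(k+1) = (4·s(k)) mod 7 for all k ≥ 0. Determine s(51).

s(0) = 1; s(1) = 4; s(2) = 2; s(3) = 1.
The sequence repeats with period 3.
So s(51) = s(0 + ((51-0) mod 3)) = s(0) = 1.

1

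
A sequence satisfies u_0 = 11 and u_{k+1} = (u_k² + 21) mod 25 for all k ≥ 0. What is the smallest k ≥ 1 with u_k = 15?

u_0 = 11; u_1 = 17; u_2 = 10; u_3 = 21; u_4 = 12; u_5 = 15; u_6 = 21.
Since u_6 = u_3 = 21, the sequence is eventually periodic: after a pre-period of length 3 it cycles with period 3.
The value 15 first appears (with k ≥ 1) at u_5.

5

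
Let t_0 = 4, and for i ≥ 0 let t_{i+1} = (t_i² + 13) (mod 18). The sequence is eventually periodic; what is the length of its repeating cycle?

6

t_0 = 4, t_1 = 11, t_2 = 8, t_3 = 5, t_4 = 2, t_5 = 17, t_6 = 14, t_7 = 11.
Since t_7 = t_1 = 11, the sequence is eventually periodic: after a pre-period of length 1 it cycles with period 6.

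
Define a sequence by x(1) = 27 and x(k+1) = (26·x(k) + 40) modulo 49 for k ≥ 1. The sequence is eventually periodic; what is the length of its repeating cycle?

42

Listing terms: x(1) = 27,  x(2) = 7,  x(3) = 26,  x(4) = 30,  x(5) = 36,  x(6) = 45,  x(7) = 34,  x(8) = 42,  x(9) = 5,  x(10) = 23,  x(11) = 1,  x(12) = 17,  x(13) = 41,  x(14) = 28,  x(15) = 33,  x(16) = 16,  x(17) = 15,  x(18) = 38,  x(19) = 48,  x(20) = 14,  x(21) = 12,  x(22) = 9,  x(23) = 29,  x(24) = 10,  x(25) = 6,  x(26) = 0,  x(27) = 40,  x(28) = 2,  x(29) = 43,  x(30) = 31,  x(31) = 13,  x(32) = 35,  x(33) = 19,  x(34) = 44,  x(35) = 8,  x(36) = 3,  x(37) = 20,  x(38) = 21,  x(39) = 47,  x(40) = 37,  x(41) = 22,  x(42) = 24,  x(43) = 27.
Since x(43) = x(1) = 27, the sequence is periodic with period 42.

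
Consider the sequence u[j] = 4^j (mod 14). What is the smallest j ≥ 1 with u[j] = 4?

Listing terms: u[0] = 1,  u[1] = 4,  u[2] = 2,  u[3] = 8,  u[4] = 4.
Since u[4] = u[1] = 4, the sequence is eventually periodic: after a pre-period of length 1 it cycles with period 3.
The value 4 first appears (with j ≥ 1) at u[1].

1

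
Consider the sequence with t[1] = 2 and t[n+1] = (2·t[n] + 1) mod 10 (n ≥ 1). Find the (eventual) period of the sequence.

4

We have t[1] = 2, t[2] = 5, t[3] = 1, t[4] = 3, t[5] = 7, t[6] = 5.
Since t[6] = t[2] = 5, the sequence is eventually periodic: after a pre-period of length 1 it cycles with period 4.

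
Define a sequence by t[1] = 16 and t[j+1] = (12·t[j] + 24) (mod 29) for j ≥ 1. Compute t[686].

t[1] = 16,  t[2] = 13,  t[3] = 6,  t[4] = 9,  t[5] = 16.
The sequence repeats with period 4.
(686 - 1) mod 4 = 1, so t[686] = t[2] = 13.

13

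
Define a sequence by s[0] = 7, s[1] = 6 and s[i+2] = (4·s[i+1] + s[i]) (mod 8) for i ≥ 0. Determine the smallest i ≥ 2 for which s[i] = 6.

Computing terms: s[0] = 7, s[1] = 6, s[2] = 7, s[3] = 2, s[4] = 7, s[5] = 6.
Since (s[4], s[5]) = (s[0], s[1]) = (7, 6) (two consecutive terms determine the rest), the sequence is periodic with period 4.
The value 6 next appears (with i ≥ 2) at s[5].

5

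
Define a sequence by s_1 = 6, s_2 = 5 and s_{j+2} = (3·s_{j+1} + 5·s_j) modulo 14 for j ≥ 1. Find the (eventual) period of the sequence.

s_1 = 6,  s_2 = 5,  s_3 = 3,  s_4 = 6,  s_5 = 5.
Since (s_4, s_5) = (s_1, s_2) = (6, 5) (two consecutive terms determine the rest), the sequence is periodic with period 3.

3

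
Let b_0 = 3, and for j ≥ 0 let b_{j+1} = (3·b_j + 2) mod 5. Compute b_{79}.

Computing terms: b_0 = 3, b_1 = 1, b_2 = 0, b_3 = 2, b_4 = 3.
Since b_4 = b_0 = 3, the sequence is periodic with period 4.
So b_{79} = b_{0 + ((79-0) mod 4)} = b_3 = 2.

2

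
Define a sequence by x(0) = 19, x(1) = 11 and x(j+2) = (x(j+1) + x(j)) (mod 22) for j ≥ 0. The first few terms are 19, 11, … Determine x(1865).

2

We have x(0) = 19, x(1) = 11, x(2) = 8, x(3) = 19, x(4) = 5, x(5) = 2, x(6) = 7, x(7) = 9, x(8) = 16, x(9) = 3, x(10) = 19, x(11) = 0, x(12) = 19, x(13) = 19, x(14) = 16, x(15) = 13, x(16) = 7, x(17) = 20, x(18) = 5, x(19) = 3, x(20) = 8, x(21) = 11, x(22) = 19, x(23) = 8, x(24) = 5, x(25) = 13, x(26) = 18, x(27) = 9, x(28) = 5, x(29) = 14, x(30) = 19, x(31) = 11.
Since (x(30), x(31)) = (x(0), x(1)) = (19, 11) (two consecutive terms determine the rest), the sequence is periodic with period 30.
So x(1865) = x(0 + ((1865-0) mod 30)) = x(5) = 2.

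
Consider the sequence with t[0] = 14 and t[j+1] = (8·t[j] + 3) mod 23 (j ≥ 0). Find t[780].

t[0] = 14, t[1] = 0, t[2] = 3, t[3] = 4, t[4] = 12, t[5] = 7, t[6] = 13, t[7] = 15, t[8] = 8, t[9] = 21, t[10] = 10, t[11] = 14.
Since t[11] = t[0] = 14, the sequence is periodic with period 11.
So t[780] = t[0 + ((780-0) mod 11)] = t[10] = 10.

10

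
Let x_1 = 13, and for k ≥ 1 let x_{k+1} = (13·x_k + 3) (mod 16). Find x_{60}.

x_1 = 13; x_2 = 12; x_3 = 15; x_4 = 6; x_5 = 1; x_6 = 0; x_7 = 3; x_8 = 10; x_9 = 5; x_{10} = 4; x_{11} = 7; x_{12} = 14; x_{13} = 9; x_{14} = 8; x_{15} = 11; x_{16} = 2; x_{17} = 13.
Since x_{17} = x_1 = 13, the sequence is periodic with period 16.
(60 - 1) mod 16 = 11, so x_{60} = x_{12} = 14.

14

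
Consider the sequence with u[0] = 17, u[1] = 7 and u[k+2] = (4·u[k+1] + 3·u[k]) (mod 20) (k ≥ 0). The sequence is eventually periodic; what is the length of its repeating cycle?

24

We have u[0] = 17, u[1] = 7, u[2] = 19, u[3] = 17, u[4] = 5, u[5] = 11, u[6] = 19, u[7] = 9, u[8] = 13, u[9] = 19, u[10] = 15, u[11] = 17, u[12] = 13, u[13] = 3, u[14] = 11, u[15] = 13, u[16] = 5, u[17] = 19, u[18] = 11, u[19] = 1, u[20] = 17, u[21] = 11, u[22] = 15, u[23] = 13, u[24] = 17, u[25] = 7.
Since (u[24], u[25]) = (u[0], u[1]) = (17, 7) (two consecutive terms determine the rest), the sequence is periodic with period 24.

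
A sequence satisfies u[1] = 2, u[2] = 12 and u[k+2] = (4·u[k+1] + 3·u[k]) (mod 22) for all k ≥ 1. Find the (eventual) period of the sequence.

40

Computing terms: u[1] = 2; u[2] = 12; u[3] = 10; u[4] = 10; u[5] = 4; u[6] = 2; u[7] = 20; u[8] = 20; u[9] = 8; u[10] = 4; u[11] = 18; u[12] = 18; u[13] = 16; u[14] = 8; u[15] = 14; u[16] = 14; u[17] = 10; u[18] = 16; u[19] = 6; u[20] = 6; u[21] = 20; u[22] = 10; u[23] = 12; u[24] = 12; u[25] = 18; u[26] = 20; u[27] = 2; u[28] = 2; u[29] = 14; u[30] = 18; u[31] = 4; u[32] = 4; u[33] = 6; u[34] = 14; u[35] = 8; u[36] = 8; u[37] = 12; u[38] = 6; u[39] = 16; u[40] = 16; u[41] = 2; u[42] = 12.
The sequence repeats with period 40.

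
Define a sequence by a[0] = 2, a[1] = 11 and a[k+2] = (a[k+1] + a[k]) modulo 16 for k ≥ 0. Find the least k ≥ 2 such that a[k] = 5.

Listing terms: a[0] = 2, a[1] = 11, a[2] = 13, a[3] = 8, a[4] = 5, a[5] = 13, a[6] = 2, a[7] = 15, a[8] = 1, a[9] = 0, a[10] = 1, a[11] = 1, a[12] = 2, a[13] = 3, a[14] = 5, a[15] = 8, a[16] = 13, a[17] = 5, a[18] = 2, a[19] = 7, a[20] = 9, a[21] = 0, a[22] = 9, a[23] = 9, a[24] = 2, a[25] = 11.
The sequence repeats with period 24.
The value 5 first appears (with k ≥ 2) at a[4].

4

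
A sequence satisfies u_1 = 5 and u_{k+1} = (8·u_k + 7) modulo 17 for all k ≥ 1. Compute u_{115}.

u_1 = 5; u_2 = 13; u_3 = 9; u_4 = 11; u_5 = 10; u_6 = 2; u_7 = 6; u_8 = 4; u_9 = 5.
The sequence repeats with period 8.
(115 - 1) mod 8 = 2, so u_{115} = u_3 = 9.

9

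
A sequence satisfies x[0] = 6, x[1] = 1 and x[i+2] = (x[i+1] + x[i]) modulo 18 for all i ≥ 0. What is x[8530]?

We have x[0] = 6, x[1] = 1, x[2] = 7, x[3] = 8, x[4] = 15, x[5] = 5, x[6] = 2, x[7] = 7, x[8] = 9, x[9] = 16, x[10] = 7, x[11] = 5, x[12] = 12, x[13] = 17, x[14] = 11, x[15] = 10, x[16] = 3, x[17] = 13, x[18] = 16, x[19] = 11, x[20] = 9, x[21] = 2, x[22] = 11, x[23] = 13, x[24] = 6, x[25] = 1.
Since (x[24], x[25]) = (x[0], x[1]) = (6, 1) (two consecutive terms determine the rest), the sequence is periodic with period 24.
So x[8530] = x[0 + ((8530-0) mod 24)] = x[10] = 7.

7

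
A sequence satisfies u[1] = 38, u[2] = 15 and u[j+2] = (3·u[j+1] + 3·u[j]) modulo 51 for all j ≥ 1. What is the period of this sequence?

We have u[1] = 38; u[2] = 15; u[3] = 6; u[4] = 12; u[5] = 3; u[6] = 45; u[7] = 42; u[8] = 6; u[9] = 42; u[10] = 42; u[11] = 48; u[12] = 15; u[13] = 36; u[14] = 0; u[15] = 6; u[16] = 18; u[17] = 21; u[18] = 15; u[19] = 6.
Since (u[18], u[19]) = (u[2], u[3]) = (15, 6) (two consecutive terms determine the rest), the sequence is eventually periodic: after a pre-period of length 1 it cycles with period 16.

16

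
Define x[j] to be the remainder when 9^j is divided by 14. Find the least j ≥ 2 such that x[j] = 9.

4

Computing terms: x[1] = 9; x[2] = 11; x[3] = 1; x[4] = 9.
The sequence repeats with period 3.
The value 9 next appears (with j ≥ 2) at x[4].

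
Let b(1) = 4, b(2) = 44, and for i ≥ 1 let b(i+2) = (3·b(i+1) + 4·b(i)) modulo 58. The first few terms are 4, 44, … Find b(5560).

44

b(1) = 4,  b(2) = 44,  b(3) = 32,  b(4) = 40,  b(5) = 16,  b(6) = 34,  b(7) = 50,  b(8) = 54,  b(9) = 14,  b(10) = 26,  b(11) = 18,  b(12) = 42,  b(13) = 24,  b(14) = 8,  b(15) = 4,  b(16) = 44.
The sequence repeats with period 14.
(5560 - 1) mod 14 = 1, so b(5560) = b(2) = 44.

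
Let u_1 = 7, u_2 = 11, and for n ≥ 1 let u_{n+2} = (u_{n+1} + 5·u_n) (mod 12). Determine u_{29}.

We have u_1 = 7; u_2 = 11; u_3 = 10; u_4 = 5; u_5 = 7; u_6 = 8; u_7 = 7; u_8 = 11.
Since (u_7, u_8) = (u_1, u_2) = (7, 11) (two consecutive terms determine the rest), the sequence is periodic with period 6.
So u_{29} = u_{1 + ((29-1) mod 6)} = u_5 = 7.

7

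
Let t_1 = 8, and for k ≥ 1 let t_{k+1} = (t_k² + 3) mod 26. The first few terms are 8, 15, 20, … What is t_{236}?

Computing terms: t_1 = 8; t_2 = 15; t_3 = 20; t_4 = 13; t_5 = 16; t_6 = 25; t_7 = 4; t_8 = 19; t_9 = 0; t_{10} = 3; t_{11} = 12; t_{12} = 17; t_{13} = 6; t_{14} = 13.
Since t_{14} = t_4 = 13, the sequence is eventually periodic: after a pre-period of length 3 it cycles with period 10.
For k ≥ 4, t_k depends only on (k - 4) mod 10. (236 - 4) mod 10 = 2, so t_{236} = t_6 = 25.

25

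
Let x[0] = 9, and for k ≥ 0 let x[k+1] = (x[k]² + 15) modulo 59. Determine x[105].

40

We have x[0] = 9; x[1] = 37; x[2] = 27; x[3] = 36; x[4] = 13; x[5] = 7; x[6] = 5; x[7] = 40; x[8] = 22; x[9] = 27.
Since x[9] = x[2] = 27, the sequence is eventually periodic: after a pre-period of length 2 it cycles with period 7.
For k ≥ 2, x[k] depends only on (k - 2) mod 7. (105 - 2) mod 7 = 5, so x[105] = x[7] = 40.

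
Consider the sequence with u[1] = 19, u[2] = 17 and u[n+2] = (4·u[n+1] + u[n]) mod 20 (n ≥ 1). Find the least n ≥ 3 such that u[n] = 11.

Listing terms: u[1] = 19; u[2] = 17; u[3] = 7; u[4] = 5; u[5] = 7; u[6] = 13; u[7] = 19; u[8] = 9; u[9] = 15; u[10] = 9; u[11] = 11; u[12] = 13; u[13] = 3; u[14] = 5; u[15] = 3; u[16] = 17; u[17] = 11; u[18] = 1; u[19] = 15; u[20] = 1; u[21] = 19; u[22] = 17.
The sequence repeats with period 20.
The value 11 first appears (with n ≥ 3) at u[11].

11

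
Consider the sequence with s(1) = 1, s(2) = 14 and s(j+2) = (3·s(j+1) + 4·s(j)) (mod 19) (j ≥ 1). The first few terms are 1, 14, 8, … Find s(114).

15

We have s(1) = 1; s(2) = 14; s(3) = 8; s(4) = 4; s(5) = 6; s(6) = 15; s(7) = 12; s(8) = 1; s(9) = 13; s(10) = 5; s(11) = 10; s(12) = 12; s(13) = 0; s(14) = 10; s(15) = 11; s(16) = 16; s(17) = 16; s(18) = 17; s(19) = 1; s(20) = 14.
Since (s(19), s(20)) = (s(1), s(2)) = (1, 14) (two consecutive terms determine the rest), the sequence is periodic with period 18.
So s(114) = s(1 + ((114-1) mod 18)) = s(6) = 15.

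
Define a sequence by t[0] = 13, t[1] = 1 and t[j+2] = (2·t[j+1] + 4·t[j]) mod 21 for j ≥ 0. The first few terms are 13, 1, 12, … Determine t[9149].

We have t[0] = 13, t[1] = 1, t[2] = 12, t[3] = 7, t[4] = 20, t[5] = 5, t[6] = 6, t[7] = 11, t[8] = 4, t[9] = 10, t[10] = 15, t[11] = 7, t[12] = 11, t[13] = 8, t[14] = 18, t[15] = 5, t[16] = 19, t[17] = 16, t[18] = 3, t[19] = 7, t[20] = 5, t[21] = 17, t[22] = 12, t[23] = 8, t[24] = 1, t[25] = 13, t[26] = 9, t[27] = 7, t[28] = 8, t[29] = 2, t[30] = 15, t[31] = 17, t[32] = 10, t[33] = 4, t[34] = 6, t[35] = 7, t[36] = 17, t[37] = 20, t[38] = 3, t[39] = 2, t[40] = 16, t[41] = 19, t[42] = 18, t[43] = 7, t[44] = 2, t[45] = 11, t[46] = 9, t[47] = 20, t[48] = 13, t[49] = 1.
The sequence repeats with period 48.
So t[9149] = t[0 + ((9149-0) mod 48)] = t[29] = 2.

2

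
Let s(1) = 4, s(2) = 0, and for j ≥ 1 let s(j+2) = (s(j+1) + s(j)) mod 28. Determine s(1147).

Computing terms: s(1) = 4; s(2) = 0; s(3) = 4; s(4) = 4; s(5) = 8; s(6) = 12; s(7) = 20; s(8) = 4; s(9) = 24; s(10) = 0; s(11) = 24; s(12) = 24; s(13) = 20; s(14) = 16; s(15) = 8; s(16) = 24; s(17) = 4; s(18) = 0.
Since (s(17), s(18)) = (s(1), s(2)) = (4, 0) (two consecutive terms determine the rest), the sequence is periodic with period 16.
(1147 - 1) mod 16 = 10, so s(1147) = s(11) = 24.

24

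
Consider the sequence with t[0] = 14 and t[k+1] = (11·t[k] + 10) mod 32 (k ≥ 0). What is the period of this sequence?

8

Listing terms: t[0] = 14,  t[1] = 4,  t[2] = 22,  t[3] = 28,  t[4] = 30,  t[5] = 20,  t[6] = 6,  t[7] = 12,  t[8] = 14.
The sequence repeats with period 8.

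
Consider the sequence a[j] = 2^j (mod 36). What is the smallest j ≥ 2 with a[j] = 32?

5

Listing terms: a[1] = 2; a[2] = 4; a[3] = 8; a[4] = 16; a[5] = 32; a[6] = 28; a[7] = 20; a[8] = 4.
Since a[8] = a[2] = 4, the sequence is eventually periodic: after a pre-period of length 1 it cycles with period 6.
The value 32 first appears (with j ≥ 2) at a[5].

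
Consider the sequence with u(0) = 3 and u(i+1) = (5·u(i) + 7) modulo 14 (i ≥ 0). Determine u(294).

3

u(0) = 3,  u(1) = 8,  u(2) = 5,  u(3) = 4,  u(4) = 13,  u(5) = 2,  u(6) = 3.
The sequence repeats with period 6.
So u(294) = u(0 + ((294-0) mod 6)) = u(0) = 3.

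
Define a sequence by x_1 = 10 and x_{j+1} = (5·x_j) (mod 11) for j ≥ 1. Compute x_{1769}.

Listing terms: x_1 = 10, x_2 = 6, x_3 = 8, x_4 = 7, x_5 = 2, x_6 = 10.
Since x_6 = x_1 = 10, the sequence is periodic with period 5.
(1769 - 1) mod 5 = 3, so x_{1769} = x_4 = 7.

7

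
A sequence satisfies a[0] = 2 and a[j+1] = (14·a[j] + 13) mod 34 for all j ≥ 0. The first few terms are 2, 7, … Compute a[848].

19

a[0] = 2,  a[1] = 7,  a[2] = 9,  a[3] = 3,  a[4] = 21,  a[5] = 1,  a[6] = 27,  a[7] = 17,  a[8] = 13,  a[9] = 25,  a[10] = 23,  a[11] = 29,  a[12] = 11,  a[13] = 31,  a[14] = 5,  a[15] = 15,  a[16] = 19,  a[17] = 7.
Since a[17] = a[1] = 7, the sequence is eventually periodic: after a pre-period of length 1 it cycles with period 16.
For j ≥ 1, a[j] depends only on (j - 1) mod 16. (848 - 1) mod 16 = 15, so a[848] = a[16] = 19.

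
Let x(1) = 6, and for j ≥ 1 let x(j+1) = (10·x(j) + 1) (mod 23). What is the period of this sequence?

Listing terms: x(1) = 6; x(2) = 15; x(3) = 13; x(4) = 16; x(5) = 0; x(6) = 1; x(7) = 11; x(8) = 19; x(9) = 7; x(10) = 2; x(11) = 21; x(12) = 4; x(13) = 18; x(14) = 20; x(15) = 17; x(16) = 10; x(17) = 9; x(18) = 22; x(19) = 14; x(20) = 3; x(21) = 8; x(22) = 12; x(23) = 6.
The sequence repeats with period 22.

22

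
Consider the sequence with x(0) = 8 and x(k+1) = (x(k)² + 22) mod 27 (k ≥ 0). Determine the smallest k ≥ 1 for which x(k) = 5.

1

We have x(0) = 8; x(1) = 5; x(2) = 20; x(3) = 17; x(4) = 14; x(5) = 2; x(6) = 26; x(7) = 23; x(8) = 11; x(9) = 8.
The sequence repeats with period 9.
The value 5 first appears (with k ≥ 1) at x(1).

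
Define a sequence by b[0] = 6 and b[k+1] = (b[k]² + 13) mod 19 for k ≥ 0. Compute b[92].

1

We have b[0] = 6; b[1] = 11; b[2] = 1; b[3] = 14; b[4] = 0; b[5] = 13; b[6] = 11.
Since b[6] = b[1] = 11, the sequence is eventually periodic: after a pre-period of length 1 it cycles with period 5.
For k ≥ 1, b[k] depends only on (k - 1) mod 5. (92 - 1) mod 5 = 1, so b[92] = b[2] = 1.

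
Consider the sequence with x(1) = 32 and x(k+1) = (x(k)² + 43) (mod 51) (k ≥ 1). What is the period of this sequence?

3

We have x(1) = 32; x(2) = 47; x(3) = 8; x(4) = 5; x(5) = 17; x(6) = 26; x(7) = 5.
Since x(7) = x(4) = 5, the sequence is eventually periodic: after a pre-period of length 3 it cycles with period 3.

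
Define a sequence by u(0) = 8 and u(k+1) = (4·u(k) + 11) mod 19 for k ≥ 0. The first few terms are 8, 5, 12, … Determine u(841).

Listing terms: u(0) = 8, u(1) = 5, u(2) = 12, u(3) = 2, u(4) = 0, u(5) = 11, u(6) = 17, u(7) = 3, u(8) = 4, u(9) = 8.
Since u(9) = u(0) = 8, the sequence is periodic with period 9.
So u(841) = u(0 + ((841-0) mod 9)) = u(4) = 0.

0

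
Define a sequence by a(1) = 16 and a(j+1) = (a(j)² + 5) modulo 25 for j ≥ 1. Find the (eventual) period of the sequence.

4

We have a(1) = 16, a(2) = 11, a(3) = 1, a(4) = 6, a(5) = 16.
Since a(5) = a(1) = 16, the sequence is periodic with period 4.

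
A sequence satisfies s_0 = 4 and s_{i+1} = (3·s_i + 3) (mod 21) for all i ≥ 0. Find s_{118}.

3

s_0 = 4, s_1 = 15, s_2 = 6, s_3 = 0, s_4 = 3, s_5 = 12, s_6 = 18, s_7 = 15.
Since s_7 = s_1 = 15, the sequence is eventually periodic: after a pre-period of length 1 it cycles with period 6.
For i ≥ 1, s_i depends only on (i - 1) mod 6. (118 - 1) mod 6 = 3, so s_{118} = s_4 = 3.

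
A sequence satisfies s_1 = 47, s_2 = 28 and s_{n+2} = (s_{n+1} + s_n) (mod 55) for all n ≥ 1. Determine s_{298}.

Listing terms: s_1 = 47,  s_2 = 28,  s_3 = 20,  s_4 = 48,  s_5 = 13,  s_6 = 6,  s_7 = 19,  s_8 = 25,  s_9 = 44,  s_{10} = 14,  s_{11} = 3,  s_{12} = 17,  s_{13} = 20,  s_{14} = 37,  s_{15} = 2,  s_{16} = 39,  s_{17} = 41,  s_{18} = 25,  s_{19} = 11,  s_{20} = 36,  s_{21} = 47,  s_{22} = 28.
The sequence repeats with period 20.
So s_{298} = s_{1 + ((298-1) mod 20)} = s_{18} = 25.

25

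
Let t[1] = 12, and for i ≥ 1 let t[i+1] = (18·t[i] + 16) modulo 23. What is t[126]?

We have t[1] = 12,  t[2] = 2,  t[3] = 6,  t[4] = 9,  t[5] = 17,  t[6] = 0,  t[7] = 16,  t[8] = 5,  t[9] = 14,  t[10] = 15,  t[11] = 10,  t[12] = 12.
The sequence repeats with period 11.
(126 - 1) mod 11 = 4, so t[126] = t[5] = 17.

17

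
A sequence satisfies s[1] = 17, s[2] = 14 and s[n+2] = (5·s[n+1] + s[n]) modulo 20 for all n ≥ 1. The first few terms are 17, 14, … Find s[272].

14

We have s[1] = 17,  s[2] = 14,  s[3] = 7,  s[4] = 9,  s[5] = 12,  s[6] = 9,  s[7] = 17,  s[8] = 14.
Since (s[7], s[8]) = (s[1], s[2]) = (17, 14) (two consecutive terms determine the rest), the sequence is periodic with period 6.
So s[272] = s[1 + ((272-1) mod 6)] = s[2] = 14.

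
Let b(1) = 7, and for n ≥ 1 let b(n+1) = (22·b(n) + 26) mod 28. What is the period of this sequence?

Listing terms: b(1) = 7; b(2) = 12; b(3) = 10; b(4) = 22; b(5) = 6; b(6) = 18; b(7) = 2; b(8) = 14; b(9) = 26; b(10) = 10.
Since b(10) = b(3) = 10, the sequence is eventually periodic: after a pre-period of length 2 it cycles with period 7.

7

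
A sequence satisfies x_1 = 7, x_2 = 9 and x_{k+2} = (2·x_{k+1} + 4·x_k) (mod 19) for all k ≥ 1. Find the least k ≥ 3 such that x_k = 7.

Computing terms: x_1 = 7, x_2 = 9, x_3 = 8, x_4 = 14, x_5 = 3, x_6 = 5, x_7 = 3, x_8 = 7, x_9 = 7, x_{10} = 4, x_{11} = 17, x_{12} = 12, x_{13} = 16, x_{14} = 4, x_{15} = 15, x_{16} = 8, x_{17} = 0, x_{18} = 13, x_{19} = 7, x_{20} = 9.
The sequence repeats with period 18.
The value 7 first appears (with k ≥ 3) at x_8.

8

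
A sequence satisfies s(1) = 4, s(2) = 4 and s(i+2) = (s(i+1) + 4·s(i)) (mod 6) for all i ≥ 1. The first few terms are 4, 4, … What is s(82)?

Listing terms: s(1) = 4, s(2) = 4, s(3) = 2, s(4) = 0, s(5) = 2, s(6) = 2, s(7) = 4, s(8) = 0, s(9) = 4, s(10) = 4.
The sequence repeats with period 8.
(82 - 1) mod 8 = 1, so s(82) = s(2) = 4.

4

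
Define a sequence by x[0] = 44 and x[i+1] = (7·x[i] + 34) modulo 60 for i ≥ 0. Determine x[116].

4

We have x[0] = 44; x[1] = 42; x[2] = 28; x[3] = 50; x[4] = 24; x[5] = 22; x[6] = 8; x[7] = 30; x[8] = 4; x[9] = 2; x[10] = 48; x[11] = 10; x[12] = 44.
Since x[12] = x[0] = 44, the sequence is periodic with period 12.
(116 - 0) mod 12 = 8, so x[116] = x[8] = 4.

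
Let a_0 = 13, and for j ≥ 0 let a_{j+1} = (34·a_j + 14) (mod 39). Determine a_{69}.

We have a_0 = 13, a_1 = 27, a_2 = 35, a_3 = 34, a_4 = 0, a_5 = 14, a_6 = 22, a_7 = 21, a_8 = 26, a_9 = 1, a_{10} = 9, a_{11} = 8, a_{12} = 13.
Since a_{12} = a_0 = 13, the sequence is periodic with period 12.
(69 - 0) mod 12 = 9, so a_{69} = a_9 = 1.

1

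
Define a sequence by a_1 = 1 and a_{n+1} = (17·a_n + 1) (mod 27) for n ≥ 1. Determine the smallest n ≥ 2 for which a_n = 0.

We have a_1 = 1, a_2 = 18, a_3 = 10, a_4 = 9, a_5 = 19, a_6 = 0, a_7 = 1.
Since a_7 = a_1 = 1, the sequence is periodic with period 6.
The value 0 first appears (with n ≥ 2) at a_6.

6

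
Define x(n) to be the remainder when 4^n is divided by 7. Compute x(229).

x(0) = 1; x(1) = 4; x(2) = 2; x(3) = 1.
Since x(3) = x(0) = 1, the sequence is periodic with period 3.
(229 - 0) mod 3 = 1, so x(229) = x(1) = 4.

4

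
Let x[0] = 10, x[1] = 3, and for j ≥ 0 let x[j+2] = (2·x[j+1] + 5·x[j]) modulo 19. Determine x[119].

Computing terms: x[0] = 10,  x[1] = 3,  x[2] = 18,  x[3] = 13,  x[4] = 2,  x[5] = 12,  x[6] = 15,  x[7] = 14,  x[8] = 8,  x[9] = 10,  x[10] = 3.
Since (x[9], x[10]) = (x[0], x[1]) = (10, 3) (two consecutive terms determine the rest), the sequence is periodic with period 9.
(119 - 0) mod 9 = 2, so x[119] = x[2] = 18.

18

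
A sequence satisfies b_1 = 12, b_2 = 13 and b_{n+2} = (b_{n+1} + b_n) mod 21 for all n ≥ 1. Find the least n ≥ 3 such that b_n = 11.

Computing terms: b_1 = 12, b_2 = 13, b_3 = 4, b_4 = 17, b_5 = 0, b_6 = 17, b_7 = 17, b_8 = 13, b_9 = 9, b_{10} = 1, b_{11} = 10, b_{12} = 11, b_{13} = 0, b_{14} = 11, b_{15} = 11, b_{16} = 1, b_{17} = 12, b_{18} = 13.
Since (b_{17}, b_{18}) = (b_1, b_2) = (12, 13) (two consecutive terms determine the rest), the sequence is periodic with period 16.
The value 11 first appears (with n ≥ 3) at b_{12}.

12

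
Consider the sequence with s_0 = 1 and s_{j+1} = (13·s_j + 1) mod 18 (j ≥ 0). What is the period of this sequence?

18

Listing terms: s_0 = 1; s_1 = 14; s_2 = 3; s_3 = 4; s_4 = 17; s_5 = 6; s_6 = 7; s_7 = 2; s_8 = 9; s_9 = 10; s_{10} = 5; s_{11} = 12; s_{12} = 13; s_{13} = 8; s_{14} = 15; s_{15} = 16; s_{16} = 11; s_{17} = 0; s_{18} = 1.
Since s_{18} = s_0 = 1, the sequence is periodic with period 18.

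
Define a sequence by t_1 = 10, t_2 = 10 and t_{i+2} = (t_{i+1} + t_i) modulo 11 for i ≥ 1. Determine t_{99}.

10

Computing terms: t_1 = 10; t_2 = 10; t_3 = 9; t_4 = 8; t_5 = 6; t_6 = 3; t_7 = 9; t_8 = 1; t_9 = 10; t_{10} = 0; t_{11} = 10; t_{12} = 10.
Since (t_{11}, t_{12}) = (t_1, t_2) = (10, 10) (two consecutive terms determine the rest), the sequence is periodic with period 10.
So t_{99} = t_{1 + ((99-1) mod 10)} = t_9 = 10.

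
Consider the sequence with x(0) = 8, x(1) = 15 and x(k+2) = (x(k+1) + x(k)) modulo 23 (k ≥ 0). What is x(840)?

15

Computing terms: x(0) = 8; x(1) = 15; x(2) = 0; x(3) = 15; x(4) = 15; x(5) = 7; x(6) = 22; x(7) = 6; x(8) = 5; x(9) = 11; x(10) = 16; x(11) = 4; x(12) = 20; x(13) = 1; x(14) = 21; x(15) = 22; x(16) = 20; x(17) = 19; x(18) = 16; x(19) = 12; x(20) = 5; x(21) = 17; x(22) = 22; x(23) = 16; x(24) = 15; x(25) = 8; x(26) = 0; x(27) = 8; x(28) = 8; x(29) = 16; x(30) = 1; x(31) = 17; x(32) = 18; x(33) = 12; x(34) = 7; x(35) = 19; x(36) = 3; x(37) = 22; x(38) = 2; x(39) = 1; x(40) = 3; x(41) = 4; x(42) = 7; x(43) = 11; x(44) = 18; x(45) = 6; x(46) = 1; x(47) = 7; x(48) = 8; x(49) = 15.
Since (x(48), x(49)) = (x(0), x(1)) = (8, 15) (two consecutive terms determine the rest), the sequence is periodic with period 48.
(840 - 0) mod 48 = 24, so x(840) = x(24) = 15.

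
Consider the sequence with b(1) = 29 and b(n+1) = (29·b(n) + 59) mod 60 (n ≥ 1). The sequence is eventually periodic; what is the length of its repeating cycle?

Listing terms: b(1) = 29,  b(2) = 0,  b(3) = 59,  b(4) = 30,  b(5) = 29.
Since b(5) = b(1) = 29, the sequence is periodic with period 4.

4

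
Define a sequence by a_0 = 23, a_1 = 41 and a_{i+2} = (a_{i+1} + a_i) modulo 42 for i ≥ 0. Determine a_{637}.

13

Computing terms: a_0 = 23, a_1 = 41, a_2 = 22, a_3 = 21, a_4 = 1, a_5 = 22, a_6 = 23, a_7 = 3, a_8 = 26, a_9 = 29, a_{10} = 13, a_{11} = 0, a_{12} = 13, a_{13} = 13, a_{14} = 26, a_{15} = 39, a_{16} = 23, a_{17} = 20, a_{18} = 1, a_{19} = 21, a_{20} = 22, a_{21} = 1, a_{22} = 23, a_{23} = 24, a_{24} = 5, a_{25} = 29, a_{26} = 34, a_{27} = 21, a_{28} = 13, a_{29} = 34, a_{30} = 5, a_{31} = 39, a_{32} = 2, a_{33} = 41, a_{34} = 1, a_{35} = 0, a_{36} = 1, a_{37} = 1, a_{38} = 2, a_{39} = 3, a_{40} = 5, a_{41} = 8, a_{42} = 13, a_{43} = 21, a_{44} = 34, a_{45} = 13, a_{46} = 5, a_{47} = 18, a_{48} = 23, a_{49} = 41.
The sequence repeats with period 48.
(637 - 0) mod 48 = 13, so a_{637} = a_{13} = 13.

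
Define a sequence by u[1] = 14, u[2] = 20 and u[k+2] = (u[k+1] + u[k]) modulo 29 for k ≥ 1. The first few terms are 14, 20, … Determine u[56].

We have u[1] = 14; u[2] = 20; u[3] = 5; u[4] = 25; u[5] = 1; u[6] = 26; u[7] = 27; u[8] = 24; u[9] = 22; u[10] = 17; u[11] = 10; u[12] = 27; u[13] = 8; u[14] = 6; u[15] = 14; u[16] = 20.
Since (u[15], u[16]) = (u[1], u[2]) = (14, 20) (two consecutive terms determine the rest), the sequence is periodic with period 14.
(56 - 1) mod 14 = 13, so u[56] = u[14] = 6.

6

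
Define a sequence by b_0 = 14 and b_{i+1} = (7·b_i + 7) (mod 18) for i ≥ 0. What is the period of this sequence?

b_0 = 14, b_1 = 15, b_2 = 4, b_3 = 17, b_4 = 0, b_5 = 7, b_6 = 2, b_7 = 3, b_8 = 10, b_9 = 5, b_{10} = 6, b_{11} = 13, b_{12} = 8, b_{13} = 9, b_{14} = 16, b_{15} = 11, b_{16} = 12, b_{17} = 1, b_{18} = 14.
Since b_{18} = b_0 = 14, the sequence is periodic with period 18.

18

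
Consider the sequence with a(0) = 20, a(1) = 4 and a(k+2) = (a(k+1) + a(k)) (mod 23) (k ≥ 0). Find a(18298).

3

Listing terms: a(0) = 20,  a(1) = 4,  a(2) = 1,  a(3) = 5,  a(4) = 6,  a(5) = 11,  a(6) = 17,  a(7) = 5,  a(8) = 22,  a(9) = 4,  a(10) = 3,  a(11) = 7,  a(12) = 10,  a(13) = 17,  a(14) = 4,  a(15) = 21,  a(16) = 2,  a(17) = 0,  a(18) = 2,  a(19) = 2,  a(20) = 4,  a(21) = 6,  a(22) = 10,  a(23) = 16,  a(24) = 3,  a(25) = 19,  a(26) = 22,  a(27) = 18,  a(28) = 17,  a(29) = 12,  a(30) = 6,  a(31) = 18,  a(32) = 1,  a(33) = 19,  a(34) = 20,  a(35) = 16,  a(36) = 13,  a(37) = 6,  a(38) = 19,  a(39) = 2,  a(40) = 21,  a(41) = 0,  a(42) = 21,  a(43) = 21,  a(44) = 19,  a(45) = 17,  a(46) = 13,  a(47) = 7,  a(48) = 20,  a(49) = 4.
The sequence repeats with period 48.
(18298 - 0) mod 48 = 10, so a(18298) = a(10) = 3.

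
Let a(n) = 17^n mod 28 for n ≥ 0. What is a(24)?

1

a(0) = 1, a(1) = 17, a(2) = 9, a(3) = 13, a(4) = 25, a(5) = 5, a(6) = 1.
The sequence repeats with period 6.
So a(24) = a(0 + ((24-0) mod 6)) = a(0) = 1.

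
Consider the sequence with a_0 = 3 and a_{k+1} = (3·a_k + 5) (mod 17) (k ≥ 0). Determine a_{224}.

a_0 = 3, a_1 = 14, a_2 = 13, a_3 = 10, a_4 = 1, a_5 = 8, a_6 = 12, a_7 = 7, a_8 = 9, a_9 = 15, a_{10} = 16, a_{11} = 2, a_{12} = 11, a_{13} = 4, a_{14} = 0, a_{15} = 5, a_{16} = 3.
Since a_{16} = a_0 = 3, the sequence is periodic with period 16.
(224 - 0) mod 16 = 0, so a_{224} = a_0 = 3.

3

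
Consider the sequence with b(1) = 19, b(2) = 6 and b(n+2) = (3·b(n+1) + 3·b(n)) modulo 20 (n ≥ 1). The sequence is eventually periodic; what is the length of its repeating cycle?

12

Computing terms: b(1) = 19,  b(2) = 6,  b(3) = 15,  b(4) = 3,  b(5) = 14,  b(6) = 11,  b(7) = 15,  b(8) = 18,  b(9) = 19,  b(10) = 11,  b(11) = 10,  b(12) = 3,  b(13) = 19,  b(14) = 6.
The sequence repeats with period 12.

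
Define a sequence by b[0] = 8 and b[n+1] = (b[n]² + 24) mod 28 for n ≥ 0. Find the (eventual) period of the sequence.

Listing terms: b[0] = 8; b[1] = 4; b[2] = 12; b[3] = 0; b[4] = 24; b[5] = 12.
Since b[5] = b[2] = 12, the sequence is eventually periodic: after a pre-period of length 2 it cycles with period 3.

3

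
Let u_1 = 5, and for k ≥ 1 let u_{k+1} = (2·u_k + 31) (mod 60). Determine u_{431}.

Listing terms: u_1 = 5, u_2 = 41, u_3 = 53, u_4 = 17, u_5 = 5.
Since u_5 = u_1 = 5, the sequence is periodic with period 4.
(431 - 1) mod 4 = 2, so u_{431} = u_3 = 53.

53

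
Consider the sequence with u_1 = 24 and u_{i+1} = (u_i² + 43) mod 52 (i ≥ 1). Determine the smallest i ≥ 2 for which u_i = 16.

We have u_1 = 24; u_2 = 47; u_3 = 16; u_4 = 39; u_5 = 4; u_6 = 7; u_7 = 40; u_8 = 31; u_9 = 16.
Since u_9 = u_3 = 16, the sequence is eventually periodic: after a pre-period of length 2 it cycles with period 6.
The value 16 first appears (with i ≥ 2) at u_3.

3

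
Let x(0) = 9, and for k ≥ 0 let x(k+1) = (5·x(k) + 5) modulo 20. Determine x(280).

Listing terms: x(0) = 9,  x(1) = 10,  x(2) = 15,  x(3) = 0,  x(4) = 5,  x(5) = 10.
Since x(5) = x(1) = 10, the sequence is eventually periodic: after a pre-period of length 1 it cycles with period 4.
For k ≥ 1, x(k) depends only on (k - 1) mod 4. (280 - 1) mod 4 = 3, so x(280) = x(4) = 5.

5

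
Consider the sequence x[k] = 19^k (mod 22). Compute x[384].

x[0] = 1,  x[1] = 19,  x[2] = 9,  x[3] = 17,  x[4] = 15,  x[5] = 21,  x[6] = 3,  x[7] = 13,  x[8] = 5,  x[9] = 7,  x[10] = 1.
Since x[10] = x[0] = 1, the sequence is periodic with period 10.
So x[384] = x[0 + ((384-0) mod 10)] = x[4] = 15.

15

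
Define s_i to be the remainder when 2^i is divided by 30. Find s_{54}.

4

Computing terms: s_1 = 2; s_2 = 4; s_3 = 8; s_4 = 16; s_5 = 2.
The sequence repeats with period 4.
(54 - 1) mod 4 = 1, so s_{54} = s_2 = 4.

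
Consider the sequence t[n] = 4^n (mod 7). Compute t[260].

2

Listing terms: t[1] = 4, t[2] = 2, t[3] = 1, t[4] = 4.
Since t[4] = t[1] = 4, the sequence is periodic with period 3.
So t[260] = t[1 + ((260-1) mod 3)] = t[2] = 2.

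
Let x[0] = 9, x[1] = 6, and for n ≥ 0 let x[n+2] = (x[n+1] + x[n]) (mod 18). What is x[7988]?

9

x[0] = 9,  x[1] = 6,  x[2] = 15,  x[3] = 3,  x[4] = 0,  x[5] = 3,  x[6] = 3,  x[7] = 6,  x[8] = 9,  x[9] = 15,  x[10] = 6,  x[11] = 3,  x[12] = 9,  x[13] = 12,  x[14] = 3,  x[15] = 15,  x[16] = 0,  x[17] = 15,  x[18] = 15,  x[19] = 12,  x[20] = 9,  x[21] = 3,  x[22] = 12,  x[23] = 15,  x[24] = 9,  x[25] = 6.
Since (x[24], x[25]) = (x[0], x[1]) = (9, 6) (two consecutive terms determine the rest), the sequence is periodic with period 24.
So x[7988] = x[0 + ((7988-0) mod 24)] = x[20] = 9.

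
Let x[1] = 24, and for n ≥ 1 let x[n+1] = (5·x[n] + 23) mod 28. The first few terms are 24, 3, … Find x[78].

3

Computing terms: x[1] = 24, x[2] = 3, x[3] = 10, x[4] = 17, x[5] = 24.
The sequence repeats with period 4.
(78 - 1) mod 4 = 1, so x[78] = x[2] = 3.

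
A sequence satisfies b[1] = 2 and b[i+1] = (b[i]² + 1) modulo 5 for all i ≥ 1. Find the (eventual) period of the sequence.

Listing terms: b[1] = 2; b[2] = 0; b[3] = 1; b[4] = 2.
The sequence repeats with period 3.

3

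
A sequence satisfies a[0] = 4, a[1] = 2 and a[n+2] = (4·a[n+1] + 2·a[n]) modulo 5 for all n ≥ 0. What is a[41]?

2

Computing terms: a[0] = 4; a[1] = 2; a[2] = 1; a[3] = 3; a[4] = 4; a[5] = 2.
The sequence repeats with period 4.
(41 - 0) mod 4 = 1, so a[41] = a[1] = 2.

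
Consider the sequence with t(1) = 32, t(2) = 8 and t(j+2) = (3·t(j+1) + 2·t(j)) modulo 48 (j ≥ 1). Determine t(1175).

Listing terms: t(1) = 32,  t(2) = 8,  t(3) = 40,  t(4) = 40,  t(5) = 8,  t(6) = 8,  t(7) = 40.
Since (t(6), t(7)) = (t(2), t(3)) = (8, 40) (two consecutive terms determine the rest), the sequence is eventually periodic: after a pre-period of length 1 it cycles with period 4.
For j ≥ 2, t(j) depends only on (j - 2) mod 4. (1175 - 2) mod 4 = 1, so t(1175) = t(3) = 40.

40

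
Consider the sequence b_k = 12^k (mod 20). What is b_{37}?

Computing terms: b_1 = 12; b_2 = 4; b_3 = 8; b_4 = 16; b_5 = 12.
Since b_5 = b_1 = 12, the sequence is periodic with period 4.
So b_{37} = b_{1 + ((37-1) mod 4)} = b_1 = 12.

12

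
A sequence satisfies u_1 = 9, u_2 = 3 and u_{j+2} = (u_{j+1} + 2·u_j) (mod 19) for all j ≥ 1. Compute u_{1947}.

Listing terms: u_1 = 9; u_2 = 3; u_3 = 2; u_4 = 8; u_5 = 12; u_6 = 9; u_7 = 14; u_8 = 13; u_9 = 3; u_{10} = 10; u_{11} = 16; u_{12} = 17; u_{13} = 11; u_{14} = 7; u_{15} = 10; u_{16} = 5; u_{17} = 6; u_{18} = 16; u_{19} = 9; u_{20} = 3.
The sequence repeats with period 18.
(1947 - 1) mod 18 = 2, so u_{1947} = u_3 = 2.

2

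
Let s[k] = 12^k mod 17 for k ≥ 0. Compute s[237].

14

Computing terms: s[0] = 1, s[1] = 12, s[2] = 8, s[3] = 11, s[4] = 13, s[5] = 3, s[6] = 2, s[7] = 7, s[8] = 16, s[9] = 5, s[10] = 9, s[11] = 6, s[12] = 4, s[13] = 14, s[14] = 15, s[15] = 10, s[16] = 1.
The sequence repeats with period 16.
So s[237] = s[0 + ((237-0) mod 16)] = s[13] = 14.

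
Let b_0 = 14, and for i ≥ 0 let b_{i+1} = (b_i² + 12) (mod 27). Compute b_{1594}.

4

b_0 = 14, b_1 = 19, b_2 = 22, b_3 = 10, b_4 = 4, b_5 = 1, b_6 = 13, b_7 = 19.
Since b_7 = b_1 = 19, the sequence is eventually periodic: after a pre-period of length 1 it cycles with period 6.
For i ≥ 1, b_i depends only on (i - 1) mod 6. (1594 - 1) mod 6 = 3, so b_{1594} = b_4 = 4.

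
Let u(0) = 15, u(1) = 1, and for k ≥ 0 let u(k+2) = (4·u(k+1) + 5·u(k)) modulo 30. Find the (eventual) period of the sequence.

6

Computing terms: u(0) = 15,  u(1) = 1,  u(2) = 19,  u(3) = 21,  u(4) = 29,  u(5) = 11,  u(6) = 9,  u(7) = 1,  u(8) = 19.
Since (u(7), u(8)) = (u(1), u(2)) = (1, 19) (two consecutive terms determine the rest), the sequence is eventually periodic: after a pre-period of length 1 it cycles with period 6.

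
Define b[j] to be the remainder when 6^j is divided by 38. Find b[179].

16

Computing terms: b[1] = 6, b[2] = 36, b[3] = 26, b[4] = 4, b[5] = 24, b[6] = 30, b[7] = 28, b[8] = 16, b[9] = 20, b[10] = 6.
Since b[10] = b[1] = 6, the sequence is periodic with period 9.
So b[179] = b[1 + ((179-1) mod 9)] = b[8] = 16.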